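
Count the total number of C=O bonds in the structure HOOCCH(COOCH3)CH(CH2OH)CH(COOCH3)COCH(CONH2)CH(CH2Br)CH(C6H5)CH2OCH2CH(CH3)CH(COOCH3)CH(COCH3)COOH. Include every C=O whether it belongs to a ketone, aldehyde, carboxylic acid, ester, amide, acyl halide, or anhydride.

8

HOOC: carboxylic acid, 1 C=O (running total 1).
CH(COOCH3): ester, 1 C=O (running total 2).
CH(COOCH3): ester, 1 C=O (running total 3).
CO: ketone, 1 C=O (running total 4).
CH(CONH2): amide, 1 C=O (running total 5).
CH(COOCH3): ester, 1 C=O (running total 6).
CH(COCH3): ketone, 1 C=O (running total 7).
COOH: carboxylic acid, 1 C=O (running total 8).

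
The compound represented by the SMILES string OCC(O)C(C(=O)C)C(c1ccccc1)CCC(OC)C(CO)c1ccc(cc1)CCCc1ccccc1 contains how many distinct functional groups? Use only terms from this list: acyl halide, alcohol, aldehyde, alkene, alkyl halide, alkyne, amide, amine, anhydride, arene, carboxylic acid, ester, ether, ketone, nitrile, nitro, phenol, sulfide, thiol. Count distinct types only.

4

Working along the chain:
  HOCH2: HO– on an sp³ carbon → alcohol.
  CH(OH): –OH on an sp³ carbon → alcohol (secondary).
  CH(COCH3): pendant –COCH3: carbonyl C bonded to two carbons → ketone.
  CH(C6H5): pendant –C6H5: benzene ring → arene.
  CH(OCH3): pendant –OCH3: C–O–C with sp³ C, no adjacent C=O → ether.
  CH(CH2OH): pendant –CH2OH on an sp³ backbone C → alcohol.
  C6H4: para-disubstituted benzene ring → arene.
  C6H5: –C6H5 phenyl ring → arene.
Distinct types present: alcohol, arene, ether, ketone.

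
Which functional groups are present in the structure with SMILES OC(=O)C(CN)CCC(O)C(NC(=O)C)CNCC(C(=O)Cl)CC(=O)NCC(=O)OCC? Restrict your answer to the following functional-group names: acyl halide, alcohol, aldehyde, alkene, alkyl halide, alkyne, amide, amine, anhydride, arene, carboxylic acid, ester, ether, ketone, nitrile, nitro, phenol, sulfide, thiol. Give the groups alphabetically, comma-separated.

Working along the chain:
  HOOC: –COOH: carbonyl C bonded to –OH and C → carboxylic acid (the –OH is not a separate alcohol).
  CH(CH2NH2): pendant –CH2NH2: N on sp³ C, no adjacent C=O → amine.
  CH(OH): –OH on an sp³ carbon → alcohol (secondary).
  CH(NHCOCH3): pendant –NHC(=O)CH3: N bonded to a carbonyl → amide (not amine).
  CH2NHCH2: C–N–C with sp³ carbons and no adjacent C=O → amine (secondary).
  CH(COCl): pendant –C(=O)X: carbonyl C bonded to C and halogen → acyl halide.
  CH2CONHCH2: –C(=O)–N– linkage → amide (the N is not an amine).
  COOCH2CH3: –C(=O)OCH2CH3: carbonyl C bonded to C and to –OEt → ester.

acyl halide, alcohol, amide, amine, carboxylic acid, ester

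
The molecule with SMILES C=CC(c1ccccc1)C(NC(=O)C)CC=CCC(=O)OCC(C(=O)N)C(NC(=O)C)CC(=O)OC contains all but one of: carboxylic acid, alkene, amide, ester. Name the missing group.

ester: present (CH2COOCH2 — –C(=O)–O–C with C on the carbonyl side → ester).
alkene: present (CH2=CH — C=C double bond → alkene).
amide: present (CH(NHCOCH3) — pendant –NHC(=O)CH3: N bonded to a carbonyl → amide (not amine)).
carboxylic acid: absent. In each of CH2COOCH2 and COOCH3, the acyl oxygen is bonded to carbon (–O–C), not to H, so this is an ester. In each of CH(NHCOCH3) and CH(CONH2), the carbonyl is bonded to nitrogen, not to –OH; that is an amide.

carboxylic acid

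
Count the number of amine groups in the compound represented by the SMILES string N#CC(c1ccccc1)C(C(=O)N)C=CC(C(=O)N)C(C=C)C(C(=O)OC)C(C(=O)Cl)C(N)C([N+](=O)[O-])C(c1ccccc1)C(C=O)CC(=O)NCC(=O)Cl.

1

Taking each segment in turn:
  N≡C: N≡C–: carbon triple-bonded to nitrogen → nitrile.
  CH(C6H5): pendant –C6H5: benzene ring → arene.
  CH(CONH2): pendant –CONH2: carbonyl C bonded to C and N → amide.
  CH=CH: C=C double bond → alkene.
  CH(CONH2): pendant –CONH2: carbonyl C bonded to C and N → amide.
  CH(CH=CH2): pendant –CH=CH2: C=C double bond → alkene.
  CH(COOCH3): pendant –COOCH3: carbonyl C bonded to C and –OCH3 → ester.
  CH(COCl): pendant –C(=O)X: carbonyl C bonded to C and halogen → acyl halide.
  CH(NH2): –NH2 on an sp³ carbon with no adjacent C=O → amine.
  CH(NO2): –NO2 on an sp³ carbon → nitro (the N=O is not a carbonyl).
  CH(C6H5): pendant –C6H5: benzene ring → arene.
  CH(CHO): pendant –CHO: carbonyl C bonded to C and H → aldehyde.
  CH2CONHCH2: –C(=O)–N– linkage → amide (the N is not an amine).
  COCl: –C(=O)Cl: carbonyl C bonded to C and to a halogen → acyl halide (not alkyl halide).
Amine appears at: CH(NH2) → 1.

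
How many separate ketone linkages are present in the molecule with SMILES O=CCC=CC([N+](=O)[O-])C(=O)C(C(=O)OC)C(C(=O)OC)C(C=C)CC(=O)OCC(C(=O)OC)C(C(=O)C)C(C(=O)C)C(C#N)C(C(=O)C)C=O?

4

Taking each segment in turn:
  OHC: terminal –CHO: carbonyl C bonded to H and C → aldehyde.
  CH=CH: C=C double bond → alkene.
  CH(NO2): –NO2 on an sp³ carbon → nitro (the N=O is not a carbonyl).
  CO: –C(=O)– with carbon on both sides → ketone.
  CH(COOCH3): pendant –COOCH3: carbonyl C bonded to C and –OCH3 → ester.
  CH(COOCH3): pendant –COOCH3: carbonyl C bonded to C and –OCH3 → ester.
  CH(CH=CH2): pendant –CH=CH2: C=C double bond → alkene.
  CH2COOCH2: –C(=O)–O–C with C on the carbonyl side → ester.
  CH(COOCH3): pendant –COOCH3: carbonyl C bonded to C and –OCH3 → ester.
  CH(COCH3): pendant –COCH3: carbonyl C bonded to two carbons → ketone.
  CH(COCH3): pendant –COCH3: carbonyl C bonded to two carbons → ketone.
  CH(CN): pendant –C≡N: nitrile.
  CH(COCH3): pendant –COCH3: carbonyl C bonded to two carbons → ketone.
  CHO: terminal –CHO: carbonyl C bonded to H and C → aldehyde.
Ketone appears at: CO, CH(COCH3), CH(COCH3), CH(COCH3) → 4.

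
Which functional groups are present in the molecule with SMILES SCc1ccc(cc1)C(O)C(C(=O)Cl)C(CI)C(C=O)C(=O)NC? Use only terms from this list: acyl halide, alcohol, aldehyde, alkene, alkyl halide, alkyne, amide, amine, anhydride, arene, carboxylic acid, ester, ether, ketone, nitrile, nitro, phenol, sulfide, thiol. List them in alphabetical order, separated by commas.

Taking each segment in turn:
  HSCH2: –SH on an sp³ carbon → thiol.
  C6H4: para-disubstituted benzene ring → arene.
  CH(OH): –OH on an sp³ carbon → alcohol (secondary).
  CH(COCl): pendant –C(=O)X: carbonyl C bonded to C and halogen → acyl halide.
  CH(CH2I): pendant –CH2X: halogen on sp³ carbon → alkyl halide.
  CH(CHO): pendant –CHO: carbonyl C bonded to C and H → aldehyde.
  CONHCH3: –C(=O)NHCH3: carbonyl C bonded to C and to N → amide (the N is not an amine).

acyl halide, alcohol, aldehyde, alkyl halide, amide, arene, thiol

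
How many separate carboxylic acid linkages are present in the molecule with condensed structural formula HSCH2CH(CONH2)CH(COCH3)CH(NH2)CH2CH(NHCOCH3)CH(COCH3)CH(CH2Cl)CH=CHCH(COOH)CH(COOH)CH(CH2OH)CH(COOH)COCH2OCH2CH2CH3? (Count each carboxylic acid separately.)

3

Reading the structure from left to right:
  HSCH2: –SH on an sp³ carbon → thiol.
  CH(CONH2): pendant –CONH2: carbonyl C bonded to C and N → amide.
  CH(COCH3): pendant –COCH3: carbonyl C bonded to two carbons → ketone.
  CH(NH2): –NH2 on an sp³ carbon with no adjacent C=O → amine.
  CH(NHCOCH3): pendant –NHC(=O)CH3: N bonded to a carbonyl → amide (not amine).
  CH(COCH3): pendant –COCH3: carbonyl C bonded to two carbons → ketone.
  CH(CH2Cl): pendant –CH2X: halogen on sp³ carbon → alkyl halide.
  CH=CH: C=C double bond → alkene.
  CH(COOH): pendant –COOH: carbonyl C bonded to C and –OH → carboxylic acid.
  CH(COOH): pendant –COOH: carbonyl C bonded to C and –OH → carboxylic acid.
  CH(CH2OH): pendant –CH2OH on an sp³ backbone C → alcohol.
  CH(COOH): pendant –COOH: carbonyl C bonded to C and –OH → carboxylic acid.
  CO: –C(=O)– with carbon on both sides → ketone.
  CH2OCH2: C–O–C with sp³ carbons on both sides and no adjacent C=O → ether.
Carboxylic acid appears at: CH(COOH), CH(COOH), CH(COOH) → 3.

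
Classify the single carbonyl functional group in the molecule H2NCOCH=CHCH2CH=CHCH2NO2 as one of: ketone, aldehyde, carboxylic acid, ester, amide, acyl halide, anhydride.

The carbonyl is in the H2NCO segment: –C(=O)NH2: carbonyl C bonded to C and to N → amide (the N is not a separate amine).

amide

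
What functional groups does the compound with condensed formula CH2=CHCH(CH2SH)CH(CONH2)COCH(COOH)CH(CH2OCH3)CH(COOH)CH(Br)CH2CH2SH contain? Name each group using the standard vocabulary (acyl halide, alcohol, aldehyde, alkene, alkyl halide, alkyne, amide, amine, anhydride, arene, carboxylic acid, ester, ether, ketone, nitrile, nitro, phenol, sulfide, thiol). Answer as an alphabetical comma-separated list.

C=C double bond → alkene.
pendant –CH2SH → thiol.
pendant –CONH2: carbonyl C bonded to C and N → amide.
–C(=O)– with carbon on both sides → ketone.
pendant –COOH: carbonyl C bonded to C and –OH → carboxylic acid.
pendant –CH2OCH3: C–O–C linkage → ether.
pendant –COOH: carbonyl C bonded to C and –OH → carboxylic acid.
halogen on an sp³ carbon → alkyl halide.
–SH on an sp³ carbon → thiol.

alkene, alkyl halide, amide, carboxylic acid, ether, ketone, thiol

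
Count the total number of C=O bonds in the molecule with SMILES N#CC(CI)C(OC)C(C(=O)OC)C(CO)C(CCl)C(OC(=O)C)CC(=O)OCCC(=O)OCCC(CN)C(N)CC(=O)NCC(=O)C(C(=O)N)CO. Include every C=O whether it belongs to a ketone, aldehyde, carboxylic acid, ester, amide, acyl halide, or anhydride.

7

CH(COOCH3): ester, 1 C=O (running total 1).
CH(OCOCH3): ester, 1 C=O (running total 2).
CH2COOCH2: ester, 1 C=O (running total 3).
CH2COOCH2: ester, 1 C=O (running total 4).
CH2CONHCH2: amide, 1 C=O (running total 5).
CO: ketone, 1 C=O (running total 6).
CH(CONH2): amide, 1 C=O (running total 7).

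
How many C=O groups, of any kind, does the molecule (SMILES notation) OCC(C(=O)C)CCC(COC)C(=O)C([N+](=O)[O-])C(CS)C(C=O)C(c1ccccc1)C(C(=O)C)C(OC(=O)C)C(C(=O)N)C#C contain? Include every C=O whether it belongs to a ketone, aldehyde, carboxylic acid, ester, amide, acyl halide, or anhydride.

CH(COCH3): ketone, 1 C=O (running total 1).
CO: ketone, 1 C=O (running total 2).
CH(CHO): aldehyde, 1 C=O (running total 3).
CH(COCH3): ketone, 1 C=O (running total 4).
CH(OCOCH3): ester, 1 C=O (running total 5).
CH(CONH2): amide, 1 C=O (running total 6).

6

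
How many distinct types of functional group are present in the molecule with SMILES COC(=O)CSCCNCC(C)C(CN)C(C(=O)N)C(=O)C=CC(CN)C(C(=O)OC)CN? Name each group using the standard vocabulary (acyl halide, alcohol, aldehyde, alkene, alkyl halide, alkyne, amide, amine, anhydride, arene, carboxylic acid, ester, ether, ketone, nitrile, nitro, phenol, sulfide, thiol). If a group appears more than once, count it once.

CH3O–C(=O)–: carbonyl C bonded to C and to –OCH3 → ester (not ketone + ether).
C–S–C linkage → sulfide (thioether).
C–N–C with sp³ carbons and no adjacent C=O → amine (secondary).
pendant –CH2NH2: N on sp³ C, no adjacent C=O → amine.
pendant –CONH2: carbonyl C bonded to C and N → amide.
–C(=O)– with carbon on both sides → ketone.
C=C double bond → alkene.
pendant –CH2NH2: N on sp³ C, no adjacent C=O → amine.
pendant –COOCH3: carbonyl C bonded to C and –OCH3 → ester.
–NH2 on an sp³ carbon with no adjacent C=O → amine.
Distinct types present: alkene, amide, amine, ester, ketone, sulfide.

6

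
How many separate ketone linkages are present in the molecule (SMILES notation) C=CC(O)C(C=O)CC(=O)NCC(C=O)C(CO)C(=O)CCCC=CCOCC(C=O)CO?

1

Working along the chain:
  CH2=CH: C=C double bond → alkene.
  CH(OH): –OH on an sp³ carbon → alcohol (secondary).
  CH(CHO): pendant –CHO: carbonyl C bonded to C and H → aldehyde.
  CH2CONHCH2: –C(=O)–N– linkage → amide (the N is not an amine).
  CH(CHO): pendant –CHO: carbonyl C bonded to C and H → aldehyde.
  CH(CH2OH): pendant –CH2OH on an sp³ backbone C → alcohol.
  CO: –C(=O)– with carbon on both sides → ketone.
  CH=CH: C=C double bond → alkene.
  CH2OCH2: C–O–C with sp³ carbons on both sides and no adjacent C=O → ether.
  CH(CHO): pendant –CHO: carbonyl C bonded to C and H → aldehyde.
  CH2OH: –OH on an sp³ carbon → alcohol.
Ketone appears at: CO → 1.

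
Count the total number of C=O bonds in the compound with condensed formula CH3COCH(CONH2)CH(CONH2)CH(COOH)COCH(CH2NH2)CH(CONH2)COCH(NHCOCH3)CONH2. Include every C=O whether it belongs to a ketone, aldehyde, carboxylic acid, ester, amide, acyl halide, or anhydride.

9

CO: ketone, 1 C=O (running total 1).
CH(CONH2): amide, 1 C=O (running total 2).
CH(CONH2): amide, 1 C=O (running total 3).
CH(COOH): carboxylic acid, 1 C=O (running total 4).
CO: ketone, 1 C=O (running total 5).
CH(CONH2): amide, 1 C=O (running total 6).
CO: ketone, 1 C=O (running total 7).
CH(NHCOCH3): amide, 1 C=O (running total 8).
CONH2: amide, 1 C=O (running total 9).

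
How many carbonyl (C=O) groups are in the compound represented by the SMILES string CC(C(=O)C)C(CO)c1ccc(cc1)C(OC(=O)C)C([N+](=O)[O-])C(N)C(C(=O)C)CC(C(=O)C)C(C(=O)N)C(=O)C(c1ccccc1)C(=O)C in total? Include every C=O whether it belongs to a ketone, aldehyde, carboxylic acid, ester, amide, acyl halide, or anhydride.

CH(COCH3): ketone, 1 C=O (running total 1).
CH(OCOCH3): ester, 1 C=O (running total 2).
CH(COCH3): ketone, 1 C=O (running total 3).
CH(COCH3): ketone, 1 C=O (running total 4).
CH(CONH2): amide, 1 C=O (running total 5).
CO: ketone, 1 C=O (running total 6).
CO: ketone, 1 C=O (running total 7).

7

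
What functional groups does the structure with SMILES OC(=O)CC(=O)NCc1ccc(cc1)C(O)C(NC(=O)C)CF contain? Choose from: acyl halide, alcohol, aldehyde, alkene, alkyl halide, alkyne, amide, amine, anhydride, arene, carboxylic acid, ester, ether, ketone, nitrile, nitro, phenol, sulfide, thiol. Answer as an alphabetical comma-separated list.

alcohol, alkyl halide, amide, arene, carboxylic acid

–COOH: carbonyl C bonded to –OH and C → carboxylic acid (the –OH is not a separate alcohol).
–C(=O)–N– linkage → amide (the N is not an amine).
para-disubstituted benzene ring → arene.
–OH on an sp³ carbon → alcohol (secondary).
pendant –NHC(=O)CH3: N bonded to a carbonyl → amide (not amine).
halogen on an sp³ carbon → alkyl halide.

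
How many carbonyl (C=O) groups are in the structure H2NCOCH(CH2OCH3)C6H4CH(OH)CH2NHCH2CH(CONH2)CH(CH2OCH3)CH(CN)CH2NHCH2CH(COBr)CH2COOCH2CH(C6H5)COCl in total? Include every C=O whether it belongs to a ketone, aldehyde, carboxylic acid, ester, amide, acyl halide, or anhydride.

H2NCO: amide, 1 C=O (running total 1).
CH(CONH2): amide, 1 C=O (running total 2).
CH(COBr): acyl halide, 1 C=O (running total 3).
CH2COOCH2: ester, 1 C=O (running total 4).
COCl: acyl halide, 1 C=O (running total 5).

5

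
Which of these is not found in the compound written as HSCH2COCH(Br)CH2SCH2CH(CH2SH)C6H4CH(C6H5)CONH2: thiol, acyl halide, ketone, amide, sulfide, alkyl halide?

sulfide: present (CH2SCH2 — C–S–C linkage → sulfide (thioether)).
alkyl halide: present (CH(Br) — halogen on an sp³ carbon → alkyl halide).
ketone: present (CO — –C(=O)– with carbon on both sides → ketone).
thiol: present (HSCH2 — –SH on an sp³ carbon → thiol).
amide: present (CONH2 — –C(=O)NH2: carbonyl C bonded to C and to N → amide (the N is not a separate amine)).
acyl halide: no segment matches this pattern.

acyl halide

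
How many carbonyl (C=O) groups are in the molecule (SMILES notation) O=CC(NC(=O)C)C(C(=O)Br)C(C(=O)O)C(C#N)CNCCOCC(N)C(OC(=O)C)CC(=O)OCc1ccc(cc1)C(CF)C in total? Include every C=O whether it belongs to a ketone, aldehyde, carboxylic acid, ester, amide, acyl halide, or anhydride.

6

OHC: aldehyde, 1 C=O (running total 1).
CH(NHCOCH3): amide, 1 C=O (running total 2).
CH(COBr): acyl halide, 1 C=O (running total 3).
CH(COOH): carboxylic acid, 1 C=O (running total 4).
CH(OCOCH3): ester, 1 C=O (running total 5).
CH2COOCH2: ester, 1 C=O (running total 6).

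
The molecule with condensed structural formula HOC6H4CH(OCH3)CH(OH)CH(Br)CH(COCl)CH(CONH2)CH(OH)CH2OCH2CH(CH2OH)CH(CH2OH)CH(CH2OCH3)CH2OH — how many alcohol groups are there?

5

Reading the structure from left to right:
  HOC6H4: –OH attached directly to an aromatic ring → phenol (not alcohol); the ring itself is an arene.
  CH(OCH3): pendant –OCH3: C–O–C with sp³ C, no adjacent C=O → ether.
  CH(OH): –OH on an sp³ carbon → alcohol (secondary).
  CH(Br): halogen on an sp³ carbon → alkyl halide.
  CH(COCl): pendant –C(=O)X: carbonyl C bonded to C and halogen → acyl halide.
  CH(CONH2): pendant –CONH2: carbonyl C bonded to C and N → amide.
  CH(OH): –OH on an sp³ carbon → alcohol (secondary).
  CH2OCH2: C–O–C with sp³ carbons on both sides and no adjacent C=O → ether.
  CH(CH2OH): pendant –CH2OH on an sp³ backbone C → alcohol.
  CH(CH2OH): pendant –CH2OH on an sp³ backbone C → alcohol.
  CH(CH2OCH3): pendant –CH2OCH3: C–O–C linkage → ether.
  CH2OH: –OH on an sp³ carbon → alcohol.
Alcohol appears at: CH(OH), CH(OH), CH(CH2OH), CH(CH2OH), CH2OH → 5.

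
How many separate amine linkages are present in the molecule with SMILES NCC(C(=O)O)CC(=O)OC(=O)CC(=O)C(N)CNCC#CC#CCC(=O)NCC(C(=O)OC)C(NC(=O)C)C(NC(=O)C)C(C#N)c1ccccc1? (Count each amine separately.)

3

Taking each segment in turn:
  H2NCH2: –NH2 on an sp³ carbon with no adjacent C=O → amine.
  CH(COOH): pendant –COOH: carbonyl C bonded to C and –OH → carboxylic acid.
  CH2CO-O-COCH2: two acyl groups sharing one oxygen, –C(=O)–O–C(=O)– → anhydride.
  CO: –C(=O)– with carbon on both sides → ketone.
  CH(NH2): –NH2 on an sp³ carbon with no adjacent C=O → amine.
  CH2NHCH2: C–N–C with sp³ carbons and no adjacent C=O → amine (secondary).
  C≡C: C≡C triple bond → alkyne.
  C≡C: C≡C triple bond → alkyne.
  CH2CONHCH2: –C(=O)–N– linkage → amide (the N is not an amine).
  CH(COOCH3): pendant –COOCH3: carbonyl C bonded to C and –OCH3 → ester.
  CH(NHCOCH3): pendant –NHC(=O)CH3: N bonded to a carbonyl → amide (not amine).
  CH(NHCOCH3): pendant –NHC(=O)CH3: N bonded to a carbonyl → amide (not amine).
  CH(CN): pendant –C≡N: nitrile.
  C6H5: –C6H5 phenyl ring → arene.
Amine appears at: H2NCH2, CH(NH2), CH2NHCH2 → 3.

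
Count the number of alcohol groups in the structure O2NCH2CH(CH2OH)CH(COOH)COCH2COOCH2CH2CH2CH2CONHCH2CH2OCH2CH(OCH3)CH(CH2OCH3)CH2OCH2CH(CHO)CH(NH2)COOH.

1

Working along the chain:
  O2NCH2: –NO2 on carbon → nitro group.
  CH(CH2OH): pendant –CH2OH on an sp³ backbone C → alcohol.
  CH(COOH): pendant –COOH: carbonyl C bonded to C and –OH → carboxylic acid.
  CO: –C(=O)– with carbon on both sides → ketone.
  CH2COOCH2: –C(=O)–O–C with C on the carbonyl side → ester.
  CH2CONHCH2: –C(=O)–N– linkage → amide (the N is not an amine).
  CH2OCH2: C–O–C with sp³ carbons on both sides and no adjacent C=O → ether.
  CH(OCH3): pendant –OCH3: C–O–C with sp³ C, no adjacent C=O → ether.
  CH(CH2OCH3): pendant –CH2OCH3: C–O–C linkage → ether.
  CH2OCH2: C–O–C with sp³ carbons on both sides and no adjacent C=O → ether.
  CH(CHO): pendant –CHO: carbonyl C bonded to C and H → aldehyde.
  CH(NH2): –NH2 on an sp³ carbon with no adjacent C=O → amine.
  COOH: –COOH: carbonyl C bonded to –OH and C → carboxylic acid (the –OH is not a separate alcohol).
Alcohol appears at: CH(CH2OH) → 1.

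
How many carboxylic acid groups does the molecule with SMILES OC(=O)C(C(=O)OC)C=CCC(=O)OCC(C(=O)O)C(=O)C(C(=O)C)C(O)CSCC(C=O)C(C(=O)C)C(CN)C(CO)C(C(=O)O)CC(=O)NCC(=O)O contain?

–COOH: carbonyl C bonded to –OH and C → carboxylic acid (the –OH is not a separate alcohol).
pendant –COOCH3: carbonyl C bonded to C and –OCH3 → ester.
C=C double bond → alkene.
–C(=O)–O–C with C on the carbonyl side → ester.
pendant –COOH: carbonyl C bonded to C and –OH → carboxylic acid.
–C(=O)– with carbon on both sides → ketone.
pendant –COCH3: carbonyl C bonded to two carbons → ketone.
–OH on an sp³ carbon → alcohol (secondary).
C–S–C linkage → sulfide (thioether).
pendant –CHO: carbonyl C bonded to C and H → aldehyde.
pendant –COCH3: carbonyl C bonded to two carbons → ketone.
pendant –CH2NH2: N on sp³ C, no adjacent C=O → amine.
pendant –CH2OH on an sp³ backbone C → alcohol.
pendant –COOH: carbonyl C bonded to C and –OH → carboxylic acid.
–C(=O)–N– linkage → amide (the N is not an amine).
–COOH: carbonyl C bonded to –OH and C → carboxylic acid (the –OH is not a separate alcohol).
Carboxylic acid appears at: HOOC, CH(COOH), CH(COOH), COOH → 4.

4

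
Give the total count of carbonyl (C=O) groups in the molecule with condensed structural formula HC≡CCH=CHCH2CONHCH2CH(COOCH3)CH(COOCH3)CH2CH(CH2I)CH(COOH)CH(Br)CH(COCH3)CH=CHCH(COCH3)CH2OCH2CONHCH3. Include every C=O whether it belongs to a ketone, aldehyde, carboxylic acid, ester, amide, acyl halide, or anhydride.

CH2CONHCH2: amide, 1 C=O (running total 1).
CH(COOCH3): ester, 1 C=O (running total 2).
CH(COOCH3): ester, 1 C=O (running total 3).
CH(COOH): carboxylic acid, 1 C=O (running total 4).
CH(COCH3): ketone, 1 C=O (running total 5).
CH(COCH3): ketone, 1 C=O (running total 6).
CONHCH3: amide, 1 C=O (running total 7).

7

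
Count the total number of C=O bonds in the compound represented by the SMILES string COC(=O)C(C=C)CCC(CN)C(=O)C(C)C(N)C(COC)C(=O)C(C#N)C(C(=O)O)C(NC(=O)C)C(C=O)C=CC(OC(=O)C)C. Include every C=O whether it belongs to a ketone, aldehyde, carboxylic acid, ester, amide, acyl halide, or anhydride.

7

CH3OOC: ester, 1 C=O (running total 1).
CO: ketone, 1 C=O (running total 2).
CO: ketone, 1 C=O (running total 3).
CH(COOH): carboxylic acid, 1 C=O (running total 4).
CH(NHCOCH3): amide, 1 C=O (running total 5).
CH(CHO): aldehyde, 1 C=O (running total 6).
CH(OCOCH3): ester, 1 C=O (running total 7).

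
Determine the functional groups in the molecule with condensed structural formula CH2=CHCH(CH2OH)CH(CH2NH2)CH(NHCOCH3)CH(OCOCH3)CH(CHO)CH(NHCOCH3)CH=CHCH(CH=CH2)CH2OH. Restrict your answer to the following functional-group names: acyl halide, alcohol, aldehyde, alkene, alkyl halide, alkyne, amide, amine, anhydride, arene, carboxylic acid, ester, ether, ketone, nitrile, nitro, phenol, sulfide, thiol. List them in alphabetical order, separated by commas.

Taking each segment in turn:
  CH2=CH: C=C double bond → alkene.
  CH(CH2OH): pendant –CH2OH on an sp³ backbone C → alcohol.
  CH(CH2NH2): pendant –CH2NH2: N on sp³ C, no adjacent C=O → amine.
  CH(NHCOCH3): pendant –NHC(=O)CH3: N bonded to a carbonyl → amide (not amine).
  CH(OCOCH3): pendant –OC(=O)CH3: an acyloxy group → ester.
  CH(CHO): pendant –CHO: carbonyl C bonded to C and H → aldehyde.
  CH(NHCOCH3): pendant –NHC(=O)CH3: N bonded to a carbonyl → amide (not amine).
  CH=CH: C=C double bond → alkene.
  CH(CH=CH2): pendant –CH=CH2: C=C double bond → alkene.
  CH2OH: –OH on an sp³ carbon → alcohol.

alcohol, aldehyde, alkene, amide, amine, ester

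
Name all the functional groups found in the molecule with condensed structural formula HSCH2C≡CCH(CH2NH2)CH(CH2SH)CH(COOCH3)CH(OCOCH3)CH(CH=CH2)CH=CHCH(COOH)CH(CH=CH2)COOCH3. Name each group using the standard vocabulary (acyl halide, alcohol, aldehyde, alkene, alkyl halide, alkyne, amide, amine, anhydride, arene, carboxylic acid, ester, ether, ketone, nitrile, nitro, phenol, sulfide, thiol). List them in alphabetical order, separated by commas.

alkene, alkyne, amine, carboxylic acid, ester, thiol

Taking each segment in turn:
  HSCH2: –SH on an sp³ carbon → thiol.
  C≡C: C≡C triple bond → alkyne.
  CH(CH2NH2): pendant –CH2NH2: N on sp³ C, no adjacent C=O → amine.
  CH(CH2SH): pendant –CH2SH → thiol.
  CH(COOCH3): pendant –COOCH3: carbonyl C bonded to C and –OCH3 → ester.
  CH(OCOCH3): pendant –OC(=O)CH3: an acyloxy group → ester.
  CH(CH=CH2): pendant –CH=CH2: C=C double bond → alkene.
  CH=CH: C=C double bond → alkene.
  CH(COOH): pendant –COOH: carbonyl C bonded to C and –OH → carboxylic acid.
  CH(CH=CH2): pendant –CH=CH2: C=C double bond → alkene.
  COOCH3: –C(=O)OCH3: carbonyl C bonded to C and to –OCH3 → ester (not ketone + ether).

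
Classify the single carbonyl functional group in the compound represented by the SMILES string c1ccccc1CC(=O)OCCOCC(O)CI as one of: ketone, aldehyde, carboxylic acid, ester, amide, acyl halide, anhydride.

ester

The carbonyl is in the CH2COOCH2 segment: –C(=O)–O–C with C on the carbonyl side → ester.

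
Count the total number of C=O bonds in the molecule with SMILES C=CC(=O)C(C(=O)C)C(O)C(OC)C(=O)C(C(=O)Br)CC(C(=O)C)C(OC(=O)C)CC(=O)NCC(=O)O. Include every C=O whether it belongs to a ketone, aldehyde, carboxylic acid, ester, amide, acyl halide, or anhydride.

CO: ketone, 1 C=O (running total 1).
CH(COCH3): ketone, 1 C=O (running total 2).
CO: ketone, 1 C=O (running total 3).
CH(COBr): acyl halide, 1 C=O (running total 4).
CH(COCH3): ketone, 1 C=O (running total 5).
CH(OCOCH3): ester, 1 C=O (running total 6).
CH2CONHCH2: amide, 1 C=O (running total 7).
COOH: carboxylic acid, 1 C=O (running total 8).

8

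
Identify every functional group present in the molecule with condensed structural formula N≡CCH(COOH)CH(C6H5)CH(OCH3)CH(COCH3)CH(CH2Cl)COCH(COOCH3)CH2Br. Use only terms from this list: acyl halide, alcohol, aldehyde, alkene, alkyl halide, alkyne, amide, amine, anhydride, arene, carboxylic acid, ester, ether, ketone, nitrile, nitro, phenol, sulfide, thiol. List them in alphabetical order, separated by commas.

alkyl halide, arene, carboxylic acid, ester, ether, ketone, nitrile

Taking each segment in turn:
  N≡C: N≡C–: carbon triple-bonded to nitrogen → nitrile.
  CH(COOH): pendant –COOH: carbonyl C bonded to C and –OH → carboxylic acid.
  CH(C6H5): pendant –C6H5: benzene ring → arene.
  CH(OCH3): pendant –OCH3: C–O–C with sp³ C, no adjacent C=O → ether.
  CH(COCH3): pendant –COCH3: carbonyl C bonded to two carbons → ketone.
  CH(CH2Cl): pendant –CH2X: halogen on sp³ carbon → alkyl halide.
  CO: –C(=O)– with carbon on both sides → ketone.
  CH(COOCH3): pendant –COOCH3: carbonyl C bonded to C and –OCH3 → ester.
  CH2Br: halogen on an sp³ carbon → alkyl halide.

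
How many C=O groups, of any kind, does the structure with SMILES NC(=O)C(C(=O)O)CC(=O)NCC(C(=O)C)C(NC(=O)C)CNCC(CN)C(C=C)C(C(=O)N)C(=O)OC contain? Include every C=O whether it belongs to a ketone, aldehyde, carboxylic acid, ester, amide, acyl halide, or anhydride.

H2NCO: amide, 1 C=O (running total 1).
CH(COOH): carboxylic acid, 1 C=O (running total 2).
CH2CONHCH2: amide, 1 C=O (running total 3).
CH(COCH3): ketone, 1 C=O (running total 4).
CH(NHCOCH3): amide, 1 C=O (running total 5).
CH(CONH2): amide, 1 C=O (running total 6).
COOCH3: ester, 1 C=O (running total 7).

7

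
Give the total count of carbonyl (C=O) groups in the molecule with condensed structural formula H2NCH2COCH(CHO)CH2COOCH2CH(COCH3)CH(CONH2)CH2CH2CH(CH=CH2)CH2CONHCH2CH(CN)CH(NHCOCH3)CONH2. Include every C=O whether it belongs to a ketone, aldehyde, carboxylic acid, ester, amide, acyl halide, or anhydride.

CO: ketone, 1 C=O (running total 1).
CH(CHO): aldehyde, 1 C=O (running total 2).
CH2COOCH2: ester, 1 C=O (running total 3).
CH(COCH3): ketone, 1 C=O (running total 4).
CH(CONH2): amide, 1 C=O (running total 5).
CH2CONHCH2: amide, 1 C=O (running total 6).
CH(NHCOCH3): amide, 1 C=O (running total 7).
CONH2: amide, 1 C=O (running total 8).

8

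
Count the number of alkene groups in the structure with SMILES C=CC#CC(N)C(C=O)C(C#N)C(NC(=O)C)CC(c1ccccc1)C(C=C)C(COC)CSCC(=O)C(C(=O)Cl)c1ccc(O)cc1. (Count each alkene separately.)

2

Reading the structure from left to right:
  CH2=CH: C=C double bond → alkene.
  C≡C: C≡C triple bond → alkyne.
  CH(NH2): –NH2 on an sp³ carbon with no adjacent C=O → amine.
  CH(CHO): pendant –CHO: carbonyl C bonded to C and H → aldehyde.
  CH(CN): pendant –C≡N: nitrile.
  CH(NHCOCH3): pendant –NHC(=O)CH3: N bonded to a carbonyl → amide (not amine).
  CH(C6H5): pendant –C6H5: benzene ring → arene.
  CH(CH=CH2): pendant –CH=CH2: C=C double bond → alkene.
  CH(CH2OCH3): pendant –CH2OCH3: C–O–C linkage → ether.
  CH2SCH2: C–S–C linkage → sulfide (thioether).
  CO: –C(=O)– with carbon on both sides → ketone.
  CH(COCl): pendant –C(=O)X: carbonyl C bonded to C and halogen → acyl halide.
  C6H4OH: –OH attached directly to an aromatic ring → phenol (not alcohol); the ring itself is an arene.
Alkene appears at: CH2=CH, CH(CH=CH2) → 2.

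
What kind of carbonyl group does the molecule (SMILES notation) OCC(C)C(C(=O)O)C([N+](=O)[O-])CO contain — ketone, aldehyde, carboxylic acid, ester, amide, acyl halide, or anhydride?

carboxylic acid

The carbonyl is in the CH(COOH) segment: pendant –COOH: carbonyl C bonded to C and –OH → carboxylic acid.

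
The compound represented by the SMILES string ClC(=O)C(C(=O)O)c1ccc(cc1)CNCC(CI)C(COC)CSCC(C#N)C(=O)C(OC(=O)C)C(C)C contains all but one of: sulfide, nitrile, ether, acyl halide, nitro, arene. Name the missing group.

acyl halide: present (ClCO — –C(=O)Cl: carbonyl C bonded to C and to a halogen → acyl halide (not alkyl halide)).
ether: present (CH(CH2OCH3) — pendant –CH2OCH3: C–O–C linkage → ether).
sulfide: present (CH2SCH2 — C–S–C linkage → sulfide (thioether)).
nitrile: present (CH(CN) — pendant –C≡N: nitrile).
arene: present (C6H4 — para-disubstituted benzene ring → arene).
nitro: no segment matches this pattern.

nitro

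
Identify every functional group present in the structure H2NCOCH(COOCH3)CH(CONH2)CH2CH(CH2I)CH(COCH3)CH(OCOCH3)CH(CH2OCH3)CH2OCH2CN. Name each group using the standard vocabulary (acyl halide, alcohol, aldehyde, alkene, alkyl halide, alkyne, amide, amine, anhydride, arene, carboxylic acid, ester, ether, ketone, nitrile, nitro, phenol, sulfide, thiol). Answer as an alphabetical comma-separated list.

alkyl halide, amide, ester, ether, ketone, nitrile

–C(=O)NH2: carbonyl C bonded to C and to N → amide (the N is not a separate amine).
pendant –COOCH3: carbonyl C bonded to C and –OCH3 → ester.
pendant –CONH2: carbonyl C bonded to C and N → amide.
pendant –CH2X: halogen on sp³ carbon → alkyl halide.
pendant –COCH3: carbonyl C bonded to two carbons → ketone.
pendant –OC(=O)CH3: an acyloxy group → ester.
pendant –CH2OCH3: C–O–C linkage → ether.
C–O–C with sp³ carbons on both sides and no adjacent C=O → ether.
–C≡N: carbon triple-bonded to nitrogen → nitrile.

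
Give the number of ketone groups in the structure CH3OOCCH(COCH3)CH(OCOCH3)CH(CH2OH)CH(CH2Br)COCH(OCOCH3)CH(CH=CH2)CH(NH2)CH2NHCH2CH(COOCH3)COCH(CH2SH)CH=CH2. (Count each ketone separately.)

3

CH3O–C(=O)–: carbonyl C bonded to C and to –OCH3 → ester (not ketone + ether).
pendant –COCH3: carbonyl C bonded to two carbons → ketone.
pendant –OC(=O)CH3: an acyloxy group → ester.
pendant –CH2OH on an sp³ backbone C → alcohol.
pendant –CH2X: halogen on sp³ carbon → alkyl halide.
–C(=O)– with carbon on both sides → ketone.
pendant –OC(=O)CH3: an acyloxy group → ester.
pendant –CH=CH2: C=C double bond → alkene.
–NH2 on an sp³ carbon with no adjacent C=O → amine.
C–N–C with sp³ carbons and no adjacent C=O → amine (secondary).
pendant –COOCH3: carbonyl C bonded to C and –OCH3 → ester.
–C(=O)– with carbon on both sides → ketone.
pendant –CH2SH → thiol.
C=C double bond → alkene.
Ketone appears at: CH(COCH3), CO, CO → 3.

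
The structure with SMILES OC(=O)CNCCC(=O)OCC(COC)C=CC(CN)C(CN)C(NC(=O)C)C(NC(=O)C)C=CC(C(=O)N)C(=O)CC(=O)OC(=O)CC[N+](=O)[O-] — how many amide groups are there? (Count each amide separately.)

3

–COOH: carbonyl C bonded to –OH and C → carboxylic acid (the –OH is not a separate alcohol).
C–N–C with sp³ carbons and no adjacent C=O → amine (secondary).
–C(=O)–O–C with C on the carbonyl side → ester.
pendant –CH2OCH3: C–O–C linkage → ether.
C=C double bond → alkene.
pendant –CH2NH2: N on sp³ C, no adjacent C=O → amine.
pendant –CH2NH2: N on sp³ C, no adjacent C=O → amine.
pendant –NHC(=O)CH3: N bonded to a carbonyl → amide (not amine).
pendant –NHC(=O)CH3: N bonded to a carbonyl → amide (not amine).
C=C double bond → alkene.
pendant –CONH2: carbonyl C bonded to C and N → amide.
–C(=O)– with carbon on both sides → ketone.
two acyl groups sharing one oxygen, –C(=O)–O–C(=O)– → anhydride.
–NO2 on carbon → nitro group.
Amide appears at: CH(NHCOCH3), CH(NHCOCH3), CH(CONH2) → 3.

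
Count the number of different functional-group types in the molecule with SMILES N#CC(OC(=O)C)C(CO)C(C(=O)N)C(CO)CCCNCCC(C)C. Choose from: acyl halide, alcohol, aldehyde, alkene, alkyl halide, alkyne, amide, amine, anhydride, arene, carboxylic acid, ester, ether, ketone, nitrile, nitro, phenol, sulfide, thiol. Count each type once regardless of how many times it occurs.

Working along the chain:
  N≡C: N≡C–: carbon triple-bonded to nitrogen → nitrile.
  CH(OCOCH3): pendant –OC(=O)CH3: an acyloxy group → ester.
  CH(CH2OH): pendant –CH2OH on an sp³ backbone C → alcohol.
  CH(CONH2): pendant –CONH2: carbonyl C bonded to C and N → amide.
  CH(CH2OH): pendant –CH2OH on an sp³ backbone C → alcohol.
  CH2NHCH2: C–N–C with sp³ carbons and no adjacent C=O → amine (secondary).
Distinct types present: alcohol, amide, amine, ester, nitrile.

5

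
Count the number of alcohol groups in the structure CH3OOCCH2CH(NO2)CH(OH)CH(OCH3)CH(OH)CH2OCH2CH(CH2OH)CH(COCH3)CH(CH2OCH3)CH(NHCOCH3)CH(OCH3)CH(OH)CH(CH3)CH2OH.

5

Taking each segment in turn:
  CH3OOC: CH3O–C(=O)–: carbonyl C bonded to C and to –OCH3 → ester (not ketone + ether).
  CH(NO2): –NO2 on an sp³ carbon → nitro (the N=O is not a carbonyl).
  CH(OH): –OH on an sp³ carbon → alcohol (secondary).
  CH(OCH3): pendant –OCH3: C–O–C with sp³ C, no adjacent C=O → ether.
  CH(OH): –OH on an sp³ carbon → alcohol (secondary).
  CH2OCH2: C–O–C with sp³ carbons on both sides and no adjacent C=O → ether.
  CH(CH2OH): pendant –CH2OH on an sp³ backbone C → alcohol.
  CH(COCH3): pendant –COCH3: carbonyl C bonded to two carbons → ketone.
  CH(CH2OCH3): pendant –CH2OCH3: C–O–C linkage → ether.
  CH(NHCOCH3): pendant –NHC(=O)CH3: N bonded to a carbonyl → amide (not amine).
  CH(OCH3): pendant –OCH3: C–O–C with sp³ C, no adjacent C=O → ether.
  CH(OH): –OH on an sp³ carbon → alcohol (secondary).
  CH2OH: –OH on an sp³ carbon → alcohol.
Alcohol appears at: CH(OH), CH(OH), CH(CH2OH), CH(OH), CH2OH → 5.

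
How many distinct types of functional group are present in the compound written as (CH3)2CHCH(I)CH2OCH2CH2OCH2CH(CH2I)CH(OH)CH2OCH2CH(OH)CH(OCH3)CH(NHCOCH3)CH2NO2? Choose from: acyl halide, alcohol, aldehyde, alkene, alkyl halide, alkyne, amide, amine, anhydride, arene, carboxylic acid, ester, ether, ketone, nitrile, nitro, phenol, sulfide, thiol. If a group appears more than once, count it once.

5

Working along the chain:
  CH(I): halogen on an sp³ carbon → alkyl halide.
  CH2OCH2: C–O–C with sp³ carbons on both sides and no adjacent C=O → ether.
  CH2OCH2: C–O–C with sp³ carbons on both sides and no adjacent C=O → ether.
  CH(CH2I): pendant –CH2X: halogen on sp³ carbon → alkyl halide.
  CH(OH): –OH on an sp³ carbon → alcohol (secondary).
  CH2OCH2: C–O–C with sp³ carbons on both sides and no adjacent C=O → ether.
  CH(OH): –OH on an sp³ carbon → alcohol (secondary).
  CH(OCH3): pendant –OCH3: C–O–C with sp³ C, no adjacent C=O → ether.
  CH(NHCOCH3): pendant –NHC(=O)CH3: N bonded to a carbonyl → amide (not amine).
  CH2NO2: –NO2 on carbon → nitro group.
Distinct types present: alcohol, alkyl halide, amide, ether, nitro.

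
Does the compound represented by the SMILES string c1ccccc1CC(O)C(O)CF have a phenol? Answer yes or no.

no

Taking each segment in turn:
  C6H5: C6H5– phenyl ring → arene.
  CH(OH): –OH on an sp³ carbon → alcohol (secondary).
  CH(OH): –OH on an sp³ carbon → alcohol (secondary).
  CH2F: halogen on an sp³ carbon → alkyl halide.
In CH(OH), the –OH is on an sp³ carbon, not on an aromatic ring, so it is an alcohol.
The groups actually present are: alcohol, alkyl halide, arene.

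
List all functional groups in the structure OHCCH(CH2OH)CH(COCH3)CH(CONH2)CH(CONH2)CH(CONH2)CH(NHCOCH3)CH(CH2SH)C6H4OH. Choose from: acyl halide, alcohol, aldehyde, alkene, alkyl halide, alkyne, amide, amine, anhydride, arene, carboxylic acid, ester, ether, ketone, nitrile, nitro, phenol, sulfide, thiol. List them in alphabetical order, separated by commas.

alcohol, aldehyde, amide, arene, ketone, phenol, thiol

Taking each segment in turn:
  OHC: terminal –CHO: carbonyl C bonded to H and C → aldehyde.
  CH(CH2OH): pendant –CH2OH on an sp³ backbone C → alcohol.
  CH(COCH3): pendant –COCH3: carbonyl C bonded to two carbons → ketone.
  CH(CONH2): pendant –CONH2: carbonyl C bonded to C and N → amide.
  CH(CONH2): pendant –CONH2: carbonyl C bonded to C and N → amide.
  CH(CONH2): pendant –CONH2: carbonyl C bonded to C and N → amide.
  CH(NHCOCH3): pendant –NHC(=O)CH3: N bonded to a carbonyl → amide (not amine).
  CH(CH2SH): pendant –CH2SH → thiol.
  C6H4OH: –OH attached directly to an aromatic ring → phenol (not alcohol); the ring itself is an arene.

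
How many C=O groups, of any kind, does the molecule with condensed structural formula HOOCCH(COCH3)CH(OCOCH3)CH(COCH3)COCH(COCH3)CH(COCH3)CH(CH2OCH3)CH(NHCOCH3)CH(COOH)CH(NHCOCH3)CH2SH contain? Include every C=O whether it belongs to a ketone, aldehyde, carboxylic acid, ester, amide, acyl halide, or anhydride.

10

HOOC: carboxylic acid, 1 C=O (running total 1).
CH(COCH3): ketone, 1 C=O (running total 2).
CH(OCOCH3): ester, 1 C=O (running total 3).
CH(COCH3): ketone, 1 C=O (running total 4).
CO: ketone, 1 C=O (running total 5).
CH(COCH3): ketone, 1 C=O (running total 6).
CH(COCH3): ketone, 1 C=O (running total 7).
CH(NHCOCH3): amide, 1 C=O (running total 8).
CH(COOH): carboxylic acid, 1 C=O (running total 9).
CH(NHCOCH3): amide, 1 C=O (running total 10).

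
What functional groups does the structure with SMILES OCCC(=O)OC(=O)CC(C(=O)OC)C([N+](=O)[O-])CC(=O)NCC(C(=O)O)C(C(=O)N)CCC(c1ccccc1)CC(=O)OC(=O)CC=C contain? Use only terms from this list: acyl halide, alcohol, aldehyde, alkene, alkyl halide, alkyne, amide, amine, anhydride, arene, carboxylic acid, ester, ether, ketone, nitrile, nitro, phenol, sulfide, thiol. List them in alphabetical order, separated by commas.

HO– on an sp³ carbon → alcohol.
two acyl groups sharing one oxygen, –C(=O)–O–C(=O)– → anhydride.
pendant –COOCH3: carbonyl C bonded to C and –OCH3 → ester.
–NO2 on an sp³ carbon → nitro (the N=O is not a carbonyl).
–C(=O)–N– linkage → amide (the N is not an amine).
pendant –COOH: carbonyl C bonded to C and –OH → carboxylic acid.
pendant –CONH2: carbonyl C bonded to C and N → amide.
pendant –C6H5: benzene ring → arene.
two acyl groups sharing one oxygen, –C(=O)–O–C(=O)– → anhydride.
C=C double bond → alkene.

alcohol, alkene, amide, anhydride, arene, carboxylic acid, ester, nitro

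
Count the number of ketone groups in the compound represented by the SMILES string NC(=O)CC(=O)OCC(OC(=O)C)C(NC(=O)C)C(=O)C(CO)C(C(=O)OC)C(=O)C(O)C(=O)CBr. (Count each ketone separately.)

3

Taking each segment in turn:
  H2NCO: –C(=O)NH2: carbonyl C bonded to C and to N → amide (the N is not a separate amine).
  CH2COOCH2: –C(=O)–O–C with C on the carbonyl side → ester.
  CH(OCOCH3): pendant –OC(=O)CH3: an acyloxy group → ester.
  CH(NHCOCH3): pendant –NHC(=O)CH3: N bonded to a carbonyl → amide (not amine).
  CO: –C(=O)– with carbon on both sides → ketone.
  CH(CH2OH): pendant –CH2OH on an sp³ backbone C → alcohol.
  CH(COOCH3): pendant –COOCH3: carbonyl C bonded to C and –OCH3 → ester.
  CO: –C(=O)– with carbon on both sides → ketone.
  CH(OH): –OH on an sp³ carbon → alcohol (secondary).
  CO: –C(=O)– with carbon on both sides → ketone.
  CH2Br: halogen on an sp³ carbon → alkyl halide.
Ketone appears at: CO, CO, CO → 3.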